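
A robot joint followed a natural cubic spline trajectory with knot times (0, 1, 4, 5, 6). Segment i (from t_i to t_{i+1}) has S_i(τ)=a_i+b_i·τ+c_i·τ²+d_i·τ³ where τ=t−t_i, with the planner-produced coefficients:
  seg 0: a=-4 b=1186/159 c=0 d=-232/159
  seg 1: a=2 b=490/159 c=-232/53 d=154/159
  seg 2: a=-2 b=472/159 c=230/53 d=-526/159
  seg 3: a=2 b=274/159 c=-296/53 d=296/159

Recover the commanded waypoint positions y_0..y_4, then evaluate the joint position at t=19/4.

y_0=-4 y_1=2 y_2=-2 y_3=2 y_4=0
S(19/4) = 2157/1696

y_0 = S_0(0) = a_0 = -4
y_1 = S_1(0) = a_1 = 2
y_2 = S_2(0) = a_2 = -2
y_3 = S_3(0) = a_3 = 2
y_4 = S_3(1) = 0
t_q=19/4 is in segment 2 (τ=3/4); S_2(τ)=2157/1696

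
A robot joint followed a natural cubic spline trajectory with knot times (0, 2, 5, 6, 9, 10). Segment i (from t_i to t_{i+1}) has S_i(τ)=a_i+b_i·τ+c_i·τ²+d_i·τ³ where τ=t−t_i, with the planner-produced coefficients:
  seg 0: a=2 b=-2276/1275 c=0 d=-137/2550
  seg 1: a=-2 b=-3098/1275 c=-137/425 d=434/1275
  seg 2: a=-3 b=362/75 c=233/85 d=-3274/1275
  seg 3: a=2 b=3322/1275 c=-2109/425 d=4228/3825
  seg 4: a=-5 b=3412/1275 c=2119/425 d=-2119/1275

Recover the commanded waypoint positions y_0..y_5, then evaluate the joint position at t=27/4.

y_0 = S_0(0) = a_0 = 2
y_1 = S_1(0) = a_1 = -2
y_2 = S_2(0) = a_2 = -3
y_3 = S_3(0) = a_3 = 2
y_4 = S_4(0) = a_4 = -5
y_5 = S_4(1) = 1
t_q=27/4 is in segment 3 (τ=3/4); S_3(τ)=5539/3400

y_0=2 y_1=-2 y_2=-3 y_3=2 y_4=-5 y_5=1
S(27/4) = 5539/3400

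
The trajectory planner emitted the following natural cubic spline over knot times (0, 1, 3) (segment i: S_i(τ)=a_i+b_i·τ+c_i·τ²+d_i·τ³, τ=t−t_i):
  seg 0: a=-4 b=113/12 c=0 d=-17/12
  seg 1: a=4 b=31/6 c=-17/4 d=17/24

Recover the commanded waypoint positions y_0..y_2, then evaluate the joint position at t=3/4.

y_0 = S_0(0) = a_0 = -4
y_1 = S_1(0) = a_1 = 4
y_2 = S_1(2) = 3
t_q=3/4 is in segment 0 (τ=3/4); S_0(τ)=631/256

y_0=-4 y_1=4 y_2=3
S(3/4) = 631/256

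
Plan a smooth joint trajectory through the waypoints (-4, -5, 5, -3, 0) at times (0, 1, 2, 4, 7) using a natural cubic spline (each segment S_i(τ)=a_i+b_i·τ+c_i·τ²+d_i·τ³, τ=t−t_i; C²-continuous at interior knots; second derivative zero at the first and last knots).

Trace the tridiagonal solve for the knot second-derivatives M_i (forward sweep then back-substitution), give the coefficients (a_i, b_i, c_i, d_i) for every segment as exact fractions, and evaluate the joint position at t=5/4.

Δ: Δ0=-1, Δ1=10, Δ2=-4, Δ3=1
row 1: diag=4, rhs=66; c'=1/4, d'=33/2
row 2: denom=6−1·1/4=23/4; d'=(-84−1·33/2)/(23/4)=-402/23
row 3: denom=10−2·8/23=214/23; d'=(30−2·-402/23)/(214/23)=747/107
back: M3=747/107
back: M2=-402/23−8/23·747/107=-2130/107
back: M1=33/2−1/4·-2130/107=2298/107
M: M0=0, M1=2298/107, M2=-2130/107, M3=747/107, M4=0
seg 0: a=-4, c=M0/2=0, d=(M1−M0)/(6·1)=383/107, b=Δ0−h0·(2M0+M1)/6=-490/107
seg 1: a=-5, c=M1/2=1149/107, d=(M2−M1)/(6·1)=-738/107, b=Δ1−h1·(2M1+M2)/6=659/107
seg 2: a=5, c=M2/2=-1065/107, d=(M3−M2)/(6·2)=959/428, b=Δ2−h2·(2M2+M3)/6=743/107
seg 3: a=-3, c=M3/2=747/214, d=(M4−M3)/(6·3)=-83/214, b=Δ3−h3·(2M3+M4)/6=-640/107
t_q=5/4 → seg 1, τ=1/4; S=-5+659/107·τ+1149/107·τ²+-738/107·τ³=-9919/3424

  seg 0: a=-4 b=-490/107 c=0 d=383/107
  seg 1: a=-5 b=659/107 c=1149/107 d=-738/107
  seg 2: a=5 b=743/107 c=-1065/107 d=959/428
  seg 3: a=-3 b=-640/107 c=747/214 d=-83/214
S(5/4) = -9919/3424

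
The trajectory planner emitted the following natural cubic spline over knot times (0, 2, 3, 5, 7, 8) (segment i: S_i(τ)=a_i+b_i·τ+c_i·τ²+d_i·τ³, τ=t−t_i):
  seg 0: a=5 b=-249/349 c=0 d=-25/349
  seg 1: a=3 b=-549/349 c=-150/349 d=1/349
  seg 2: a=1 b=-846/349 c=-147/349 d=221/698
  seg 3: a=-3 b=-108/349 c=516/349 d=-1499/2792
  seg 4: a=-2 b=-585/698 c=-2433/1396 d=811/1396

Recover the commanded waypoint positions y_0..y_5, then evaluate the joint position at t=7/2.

y_0 = S_0(0) = a_0 = 5
y_1 = S_1(0) = a_1 = 3
y_2 = S_2(0) = a_2 = 1
y_3 = S_3(0) = a_3 = -3
y_4 = S_4(0) = a_4 = -2
y_5 = S_4(1) = -4
t_q=7/2 is in segment 2 (τ=1/2); S_2(τ)=-1551/5584

y_0=5 y_1=3 y_2=1 y_3=-3 y_4=-2 y_5=-4
S(7/2) = -1551/5584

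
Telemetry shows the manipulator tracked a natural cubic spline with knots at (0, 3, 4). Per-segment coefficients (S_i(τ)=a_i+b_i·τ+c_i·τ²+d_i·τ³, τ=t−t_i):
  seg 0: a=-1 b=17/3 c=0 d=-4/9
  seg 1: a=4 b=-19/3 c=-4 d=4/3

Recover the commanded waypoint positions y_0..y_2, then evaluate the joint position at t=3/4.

y_0=-1 y_1=4 y_2=-5
S(3/4) = 49/16

y_0 = S_0(0) = a_0 = -1
y_1 = S_1(0) = a_1 = 4
y_2 = S_1(1) = -5
t_q=3/4 is in segment 0 (τ=3/4); S_0(τ)=49/16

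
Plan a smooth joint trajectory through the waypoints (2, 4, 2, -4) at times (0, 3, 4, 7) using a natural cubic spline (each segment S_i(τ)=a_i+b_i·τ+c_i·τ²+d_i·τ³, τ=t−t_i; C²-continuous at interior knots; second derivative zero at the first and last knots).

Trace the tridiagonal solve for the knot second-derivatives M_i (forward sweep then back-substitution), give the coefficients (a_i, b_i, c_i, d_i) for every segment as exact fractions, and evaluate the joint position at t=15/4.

  seg 0: a=2 b=106/63 c=0 d=-64/567
  seg 1: a=4 b=-86/63 c=-64/63 d=8/21
  seg 2: a=2 b=-142/63 c=8/63 d=-8/567
S(15/4) = 431/168

Δ: Δ0=2/3, Δ1=-2, Δ2=-2
row 1: diag=8, rhs=-16; c'=1/8, d'=-2
row 2: denom=8−1·1/8=63/8; d'=(0−1·-2)/(63/8)=16/63
back: M2=16/63
back: M1=-2−1/8·16/63=-128/63
M: M0=0, M1=-128/63, M2=16/63, M3=0
seg 0: a=2, c=M0/2=0, d=(M1−M0)/(6·3)=-64/567, b=Δ0−h0·(2M0+M1)/6=106/63
seg 1: a=4, c=M1/2=-64/63, d=(M2−M1)/(6·1)=8/21, b=Δ1−h1·(2M1+M2)/6=-86/63
seg 2: a=2, c=M2/2=8/63, d=(M3−M2)/(6·3)=-8/567, b=Δ2−h2·(2M2+M3)/6=-142/63
t_q=15/4 → seg 1, τ=3/4; S=4+-86/63·τ+-64/63·τ²+8/21·τ³=431/168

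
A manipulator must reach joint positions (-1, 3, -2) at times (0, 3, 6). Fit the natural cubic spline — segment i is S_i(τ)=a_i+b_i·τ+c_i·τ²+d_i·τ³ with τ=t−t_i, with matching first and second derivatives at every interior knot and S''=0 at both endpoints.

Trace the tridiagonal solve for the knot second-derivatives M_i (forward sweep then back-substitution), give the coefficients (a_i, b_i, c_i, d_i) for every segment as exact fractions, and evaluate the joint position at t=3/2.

Δ: Δ0=4/3, Δ1=-5/3
row 1: diag=12, rhs=-18; c'=1/4, d'=-3/2
back: M1=-3/2
M: M0=0, M1=-3/2, M2=0
seg 0: a=-1, c=M0/2=0, d=(M1−M0)/(6·3)=-1/12, b=Δ0−h0·(2M0+M1)/6=25/12
seg 1: a=3, c=M1/2=-3/4, d=(M2−M1)/(6·3)=1/12, b=Δ1−h1·(2M1+M2)/6=-1/6
t_q=3/2 → seg 0, τ=3/2; S=-1+25/12·τ+0·τ²+-1/12·τ³=59/32

  seg 0: a=-1 b=25/12 c=0 d=-1/12
  seg 1: a=3 b=-1/6 c=-3/4 d=1/12
S(3/2) = 59/32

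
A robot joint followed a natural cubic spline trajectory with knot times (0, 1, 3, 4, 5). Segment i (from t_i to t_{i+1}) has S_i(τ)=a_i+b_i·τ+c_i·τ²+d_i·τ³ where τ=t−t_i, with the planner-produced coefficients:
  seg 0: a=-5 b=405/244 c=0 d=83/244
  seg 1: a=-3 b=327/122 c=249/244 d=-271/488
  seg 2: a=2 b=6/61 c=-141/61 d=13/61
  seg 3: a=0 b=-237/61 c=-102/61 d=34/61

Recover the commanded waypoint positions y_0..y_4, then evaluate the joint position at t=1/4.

y_0=-5 y_1=-3 y_2=2 y_3=0 y_4=-5
S(1/4) = -71517/15616

y_0 = S_0(0) = a_0 = -5
y_1 = S_1(0) = a_1 = -3
y_2 = S_2(0) = a_2 = 2
y_3 = S_3(0) = a_3 = 0
y_4 = S_3(1) = -5
t_q=1/4 is in segment 0 (τ=1/4); S_0(τ)=-71517/15616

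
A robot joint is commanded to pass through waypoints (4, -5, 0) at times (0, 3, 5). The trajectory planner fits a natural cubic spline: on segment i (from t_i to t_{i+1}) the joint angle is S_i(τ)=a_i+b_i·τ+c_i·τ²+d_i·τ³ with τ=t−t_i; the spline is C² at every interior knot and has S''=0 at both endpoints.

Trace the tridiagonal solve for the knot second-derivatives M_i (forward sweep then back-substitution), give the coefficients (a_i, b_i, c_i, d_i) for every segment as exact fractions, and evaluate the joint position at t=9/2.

  seg 0: a=4 b=-93/20 c=0 d=11/60
  seg 1: a=-5 b=3/10 c=33/20 d=-11/40
S(9/2) = -113/64

Δ: Δ0=-3, Δ1=5/2
row 1: diag=10, rhs=33; c'=1/5, d'=33/10
back: M1=33/10
M: M0=0, M1=33/10, M2=0
seg 0: a=4, c=M0/2=0, d=(M1−M0)/(6·3)=11/60, b=Δ0−h0·(2M0+M1)/6=-93/20
seg 1: a=-5, c=M1/2=33/20, d=(M2−M1)/(6·2)=-11/40, b=Δ1−h1·(2M1+M2)/6=3/10
t_q=9/2 → seg 1, τ=3/2; S=-5+3/10·τ+33/20·τ²+-11/40·τ³=-113/64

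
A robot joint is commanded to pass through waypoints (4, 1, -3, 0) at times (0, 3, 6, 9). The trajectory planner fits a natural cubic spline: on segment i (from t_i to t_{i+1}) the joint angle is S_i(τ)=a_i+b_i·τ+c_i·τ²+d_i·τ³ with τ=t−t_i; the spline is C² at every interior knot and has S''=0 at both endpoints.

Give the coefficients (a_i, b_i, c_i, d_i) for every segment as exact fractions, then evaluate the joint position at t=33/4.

  seg 0: a=4 b=-34/45 c=0 d=-11/405
  seg 1: a=1 b=-67/45 c=-11/45 d=8/81
  seg 2: a=-3 b=-13/45 c=29/45 d=-29/405
S(33/4) = -77/64

Δ: Δ0=-1, Δ1=-4/3, Δ2=1
row 1: diag=12, rhs=-2; c'=1/4, d'=-1/6
row 2: denom=12−3·1/4=45/4; d'=(14−3·-1/6)/(45/4)=58/45
back: M2=58/45
back: M1=-1/6−1/4·58/45=-22/45
M: M0=0, M1=-22/45, M2=58/45, M3=0
seg 0: a=4, c=M0/2=0, d=(M1−M0)/(6·3)=-11/405, b=Δ0−h0·(2M0+M1)/6=-34/45
seg 1: a=1, c=M1/2=-11/45, d=(M2−M1)/(6·3)=8/81, b=Δ1−h1·(2M1+M2)/6=-67/45
seg 2: a=-3, c=M2/2=29/45, d=(M3−M2)/(6·3)=-29/405, b=Δ2−h2·(2M2+M3)/6=-13/45
t_q=33/4 → seg 2, τ=9/4; S=-3+-13/45·τ+29/45·τ²+-29/405·τ³=-77/64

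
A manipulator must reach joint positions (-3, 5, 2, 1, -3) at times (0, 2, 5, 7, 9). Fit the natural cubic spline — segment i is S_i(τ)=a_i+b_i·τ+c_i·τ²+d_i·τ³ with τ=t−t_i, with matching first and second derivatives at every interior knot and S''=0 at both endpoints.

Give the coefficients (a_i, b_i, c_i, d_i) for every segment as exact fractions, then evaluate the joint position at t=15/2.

  seg 0: a=-3 b=1777/344 c=0 d=-401/1376
  seg 1: a=5 b=287/172 c=-1203/688 d=197/688
  seg 2: a=2 b=-751/688 c=285/344 d=-733/2752
  seg 3: a=1 b=-335/344 c=-1059/1376 d=353/2752
S(15/2) = 7413/22016

Δ: Δ0=4, Δ1=-1, Δ2=-1/2, Δ3=-2
row 1: diag=10, rhs=-30; c'=3/10, d'=-3
row 2: denom=10−3·3/10=91/10; d'=(3−3·-3)/(91/10)=120/91
row 3: denom=8−2·20/91=688/91; d'=(-9−2·120/91)/(688/91)=-1059/688
back: M3=-1059/688
back: M2=120/91−20/91·-1059/688=285/172
back: M1=-3−3/10·285/172=-1203/344
M: M0=0, M1=-1203/344, M2=285/172, M3=-1059/688, M4=0
seg 0: a=-3, c=M0/2=0, d=(M1−M0)/(6·2)=-401/1376, b=Δ0−h0·(2M0+M1)/6=1777/344
seg 1: a=5, c=M1/2=-1203/688, d=(M2−M1)/(6·3)=197/688, b=Δ1−h1·(2M1+M2)/6=287/172
seg 2: a=2, c=M2/2=285/344, d=(M3−M2)/(6·2)=-733/2752, b=Δ2−h2·(2M2+M3)/6=-751/688
seg 3: a=1, c=M3/2=-1059/1376, d=(M4−M3)/(6·2)=353/2752, b=Δ3−h3·(2M3+M4)/6=-335/344
t_q=15/2 → seg 3, τ=1/2; S=1+-335/344·τ+-1059/1376·τ²+353/2752·τ³=7413/22016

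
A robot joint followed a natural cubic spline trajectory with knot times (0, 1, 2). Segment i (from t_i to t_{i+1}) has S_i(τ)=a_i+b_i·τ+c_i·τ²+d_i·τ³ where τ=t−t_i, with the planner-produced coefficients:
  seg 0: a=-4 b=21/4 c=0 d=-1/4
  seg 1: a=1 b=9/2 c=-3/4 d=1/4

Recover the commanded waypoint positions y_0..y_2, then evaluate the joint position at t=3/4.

y_0 = S_0(0) = a_0 = -4
y_1 = S_1(0) = a_1 = 1
y_2 = S_1(1) = 5
t_q=3/4 is in segment 0 (τ=3/4); S_0(τ)=-43/256

y_0=-4 y_1=1 y_2=5
S(3/4) = -43/256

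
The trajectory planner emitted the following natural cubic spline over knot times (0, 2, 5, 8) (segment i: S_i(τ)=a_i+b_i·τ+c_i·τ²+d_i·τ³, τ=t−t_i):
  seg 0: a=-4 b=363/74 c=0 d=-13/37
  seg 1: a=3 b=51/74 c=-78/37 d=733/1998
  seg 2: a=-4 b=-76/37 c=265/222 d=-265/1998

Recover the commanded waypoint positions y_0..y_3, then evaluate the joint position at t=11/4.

y_0 = S_0(0) = a_0 = -4
y_1 = S_1(0) = a_1 = 3
y_2 = S_2(0) = a_2 = -4
y_3 = S_2(3) = -3
t_q=11/4 is in segment 1 (τ=3/4); S_1(τ)=11773/4736

y_0=-4 y_1=3 y_2=-4 y_3=-3
S(11/4) = 11773/4736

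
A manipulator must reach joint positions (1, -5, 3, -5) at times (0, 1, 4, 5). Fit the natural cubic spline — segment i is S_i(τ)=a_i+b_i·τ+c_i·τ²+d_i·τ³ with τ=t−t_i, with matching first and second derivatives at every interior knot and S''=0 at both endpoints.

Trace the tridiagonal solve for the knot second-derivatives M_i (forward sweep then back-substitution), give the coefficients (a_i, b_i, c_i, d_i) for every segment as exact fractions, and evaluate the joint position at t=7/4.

  seg 0: a=1 b=-1294/165 c=0 d=304/165
  seg 1: a=-5 b=-382/165 c=304/55 d=-58/45
  seg 2: a=3 b=-652/165 c=-334/55 d=334/165
S(7/4) = -7341/1760

Δ: Δ0=-6, Δ1=8/3, Δ2=-8
row 1: diag=8, rhs=52; c'=3/8, d'=13/2
row 2: denom=8−3·3/8=55/8; d'=(-64−3·13/2)/(55/8)=-668/55
back: M2=-668/55
back: M1=13/2−3/8·-668/55=608/55
M: M0=0, M1=608/55, M2=-668/55, M3=0
seg 0: a=1, c=M0/2=0, d=(M1−M0)/(6·1)=304/165, b=Δ0−h0·(2M0+M1)/6=-1294/165
seg 1: a=-5, c=M1/2=304/55, d=(M2−M1)/(6·3)=-58/45, b=Δ1−h1·(2M1+M2)/6=-382/165
seg 2: a=3, c=M2/2=-334/55, d=(M3−M2)/(6·1)=334/165, b=Δ2−h2·(2M2+M3)/6=-652/165
t_q=7/4 → seg 1, τ=3/4; S=-5+-382/165·τ+304/55·τ²+-58/45·τ³=-7341/1760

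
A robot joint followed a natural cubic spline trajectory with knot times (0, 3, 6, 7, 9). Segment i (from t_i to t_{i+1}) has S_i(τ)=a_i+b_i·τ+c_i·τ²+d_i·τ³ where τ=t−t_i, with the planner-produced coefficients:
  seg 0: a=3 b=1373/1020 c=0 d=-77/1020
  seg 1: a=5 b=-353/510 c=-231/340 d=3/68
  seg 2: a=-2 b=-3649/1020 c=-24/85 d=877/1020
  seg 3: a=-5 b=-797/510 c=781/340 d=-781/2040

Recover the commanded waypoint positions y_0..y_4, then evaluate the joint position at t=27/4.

y_0 = S_0(0) = a_0 = 3
y_1 = S_1(0) = a_1 = 5
y_2 = S_2(0) = a_2 = -2
y_3 = S_3(0) = a_3 = -5
y_4 = S_3(2) = -2
t_q=27/4 is in segment 2 (τ=3/4); S_2(τ)=-97467/21760

y_0=3 y_1=5 y_2=-2 y_3=-5 y_4=-2
S(27/4) = -97467/21760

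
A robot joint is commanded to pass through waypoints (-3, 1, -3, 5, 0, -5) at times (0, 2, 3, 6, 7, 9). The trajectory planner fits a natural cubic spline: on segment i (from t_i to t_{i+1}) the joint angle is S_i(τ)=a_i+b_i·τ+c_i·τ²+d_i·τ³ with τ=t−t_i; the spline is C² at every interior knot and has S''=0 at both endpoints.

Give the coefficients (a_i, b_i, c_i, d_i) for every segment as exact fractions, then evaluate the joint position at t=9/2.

Δ: Δ0=2, Δ1=-4, Δ2=8/3, Δ3=-5, Δ4=-5/2
row 1: diag=6, rhs=-36; c'=1/6, d'=-6
row 2: denom=8−1·1/6=47/6; d'=(40−1·-6)/(47/6)=276/47
row 3: denom=8−3·18/47=322/47; d'=(-46−3·276/47)/(322/47)=-65/7
row 4: denom=6−1·47/322=1885/322; d'=(15−1·-65/7)/(1885/322)=1564/377
back: M4=1564/377
back: M3=-65/7−47/322·1564/377=-3729/377
back: M2=276/47−18/47·-3729/377=3642/377
back: M1=-6−1/6·3642/377=-2869/377
M: M0=0, M1=-2869/377, M2=3642/377, M3=-3729/377, M4=1564/377, M5=0
seg 0: a=-3, c=M0/2=0, d=(M1−M0)/(6·2)=-2869/4524, b=Δ0−h0·(2M0+M1)/6=5131/1131
seg 1: a=1, c=M1/2=-2869/754, d=(M2−M1)/(6·1)=6511/2262, b=Δ1−h1·(2M1+M2)/6=-3476/1131
seg 2: a=-3, c=M2/2=1821/377, d=(M3−M2)/(6·3)=-63/58, b=Δ2−h2·(2M2+M3)/6=-4633/2262
seg 3: a=5, c=M3/2=-3729/754, d=(M4−M3)/(6·1)=5293/2262, b=Δ3−h3·(2M3+M4)/6=-2708/1131
seg 4: a=0, c=M4/2=782/377, d=(M5−M4)/(6·2)=-391/1131, b=Δ4−h4·(2M4+M5)/6=-11911/2262
t_q=9/2 → seg 2, τ=3/2; S=-3+-4633/2262·τ+1821/377·τ²+-63/58·τ³=235/208

  seg 0: a=-3 b=5131/1131 c=0 d=-2869/4524
  seg 1: a=1 b=-3476/1131 c=-2869/754 d=6511/2262
  seg 2: a=-3 b=-4633/2262 c=1821/377 d=-63/58
  seg 3: a=5 b=-2708/1131 c=-3729/754 d=5293/2262
  seg 4: a=0 b=-11911/2262 c=782/377 d=-391/1131
S(9/2) = 235/208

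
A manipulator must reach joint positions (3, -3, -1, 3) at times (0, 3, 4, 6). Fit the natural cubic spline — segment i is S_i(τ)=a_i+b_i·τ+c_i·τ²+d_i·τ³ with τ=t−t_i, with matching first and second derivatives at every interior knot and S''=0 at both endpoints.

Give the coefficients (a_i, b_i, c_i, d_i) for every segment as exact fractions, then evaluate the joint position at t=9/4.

  seg 0: a=3 b=-166/47 c=0 d=8/47
  seg 1: a=-3 b=50/47 c=72/47 d=-28/47
  seg 2: a=-1 b=110/47 c=-12/47 d=2/47
S(9/4) = -1131/376

Δ: Δ0=-2, Δ1=2, Δ2=2
row 1: diag=8, rhs=24; c'=1/8, d'=3
row 2: denom=6−1·1/8=47/8; d'=(0−1·3)/(47/8)=-24/47
back: M2=-24/47
back: M1=3−1/8·-24/47=144/47
M: M0=0, M1=144/47, M2=-24/47, M3=0
seg 0: a=3, c=M0/2=0, d=(M1−M0)/(6·3)=8/47, b=Δ0−h0·(2M0+M1)/6=-166/47
seg 1: a=-3, c=M1/2=72/47, d=(M2−M1)/(6·1)=-28/47, b=Δ1−h1·(2M1+M2)/6=50/47
seg 2: a=-1, c=M2/2=-12/47, d=(M3−M2)/(6·2)=2/47, b=Δ2−h2·(2M2+M3)/6=110/47
t_q=9/4 → seg 0, τ=9/4; S=3+-166/47·τ+0·τ²+8/47·τ³=-1131/376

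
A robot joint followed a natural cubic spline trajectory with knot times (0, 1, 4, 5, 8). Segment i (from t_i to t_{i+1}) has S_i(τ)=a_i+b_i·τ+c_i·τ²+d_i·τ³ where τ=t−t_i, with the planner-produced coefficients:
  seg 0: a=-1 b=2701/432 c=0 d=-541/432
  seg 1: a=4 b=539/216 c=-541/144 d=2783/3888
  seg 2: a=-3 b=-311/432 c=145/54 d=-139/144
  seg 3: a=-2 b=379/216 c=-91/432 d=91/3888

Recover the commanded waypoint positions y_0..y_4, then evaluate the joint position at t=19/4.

y_0 = S_0(0) = a_0 = -1
y_1 = S_1(0) = a_1 = 4
y_2 = S_2(0) = a_2 = -3
y_3 = S_3(0) = a_3 = -2
y_4 = S_3(3) = 2
t_q=19/4 is in segment 2 (τ=3/4); S_2(τ)=-22457/9216

y_0=-1 y_1=4 y_2=-3 y_3=-2 y_4=2
S(19/4) = -22457/9216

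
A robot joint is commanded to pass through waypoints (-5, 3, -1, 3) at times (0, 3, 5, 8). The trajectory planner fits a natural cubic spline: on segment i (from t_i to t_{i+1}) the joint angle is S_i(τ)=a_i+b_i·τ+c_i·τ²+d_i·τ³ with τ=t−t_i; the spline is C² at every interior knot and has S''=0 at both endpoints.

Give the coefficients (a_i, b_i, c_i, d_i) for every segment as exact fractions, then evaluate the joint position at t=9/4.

  seg 0: a=-5 b=13/3 c=0 d=-5/27
  seg 1: a=3 b=-2/3 c=-5/3 d=1/2
  seg 2: a=-1 b=-4/3 c=4/3 d=-4/27
S(9/4) = 169/64

Δ: Δ0=8/3, Δ1=-2, Δ2=4/3
row 1: diag=10, rhs=-28; c'=1/5, d'=-14/5
row 2: denom=10−2·1/5=48/5; d'=(20−2·-14/5)/(48/5)=8/3
back: M2=8/3
back: M1=-14/5−1/5·8/3=-10/3
M: M0=0, M1=-10/3, M2=8/3, M3=0
seg 0: a=-5, c=M0/2=0, d=(M1−M0)/(6·3)=-5/27, b=Δ0−h0·(2M0+M1)/6=13/3
seg 1: a=3, c=M1/2=-5/3, d=(M2−M1)/(6·2)=1/2, b=Δ1−h1·(2M1+M2)/6=-2/3
seg 2: a=-1, c=M2/2=4/3, d=(M3−M2)/(6·3)=-4/27, b=Δ2−h2·(2M2+M3)/6=-4/3
t_q=9/4 → seg 0, τ=9/4; S=-5+13/3·τ+0·τ²+-5/27·τ³=169/64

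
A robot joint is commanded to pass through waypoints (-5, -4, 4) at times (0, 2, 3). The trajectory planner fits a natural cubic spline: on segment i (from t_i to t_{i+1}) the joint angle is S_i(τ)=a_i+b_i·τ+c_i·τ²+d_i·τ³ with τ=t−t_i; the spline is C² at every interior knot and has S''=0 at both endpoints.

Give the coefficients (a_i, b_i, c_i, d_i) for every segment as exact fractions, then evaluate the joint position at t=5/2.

  seg 0: a=-5 b=-2 c=0 d=5/8
  seg 1: a=-4 b=11/2 c=15/4 d=-5/4
S(5/2) = -15/32

Δ: Δ0=1/2, Δ1=8
row 1: diag=6, rhs=45; c'=1/6, d'=15/2
back: M1=15/2
M: M0=0, M1=15/2, M2=0
seg 0: a=-5, c=M0/2=0, d=(M1−M0)/(6·2)=5/8, b=Δ0−h0·(2M0+M1)/6=-2
seg 1: a=-4, c=M1/2=15/4, d=(M2−M1)/(6·1)=-5/4, b=Δ1−h1·(2M1+M2)/6=11/2
t_q=5/2 → seg 1, τ=1/2; S=-4+11/2·τ+15/4·τ²+-5/4·τ³=-15/32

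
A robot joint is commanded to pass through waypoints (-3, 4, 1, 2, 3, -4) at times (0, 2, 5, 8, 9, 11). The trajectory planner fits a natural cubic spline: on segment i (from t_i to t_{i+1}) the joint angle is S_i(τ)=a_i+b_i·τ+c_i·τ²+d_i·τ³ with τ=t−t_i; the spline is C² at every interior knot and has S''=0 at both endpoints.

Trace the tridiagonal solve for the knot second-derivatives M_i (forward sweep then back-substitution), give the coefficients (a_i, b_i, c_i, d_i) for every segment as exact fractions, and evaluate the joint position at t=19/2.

Δ: Δ0=7/2, Δ1=-1, Δ2=1/3, Δ3=1, Δ4=-7/2
row 1: diag=10, rhs=-27; c'=3/10, d'=-27/10
row 2: denom=12−3·3/10=111/10; d'=(8−3·-27/10)/(111/10)=161/111
row 3: denom=8−3·10/37=266/37; d'=(4−3·161/111)/(266/37)=-13/266
row 4: denom=6−1·37/266=1559/266; d'=(-27−1·-13/266)/(1559/266)=-7169/1559
back: M4=-7169/1559
back: M3=-13/266−37/266·-7169/1559=921/1559
back: M2=161/111−10/37·921/1559=6037/4677
back: M1=-27/10−3/10·6037/4677=-4813/1559
M: M0=0, M1=-4813/1559, M2=6037/4677, M3=921/1559, M4=-7169/1559, M5=0
seg 0: a=-3, c=M0/2=0, d=(M1−M0)/(6·2)=-4813/18708, b=Δ0−h0·(2M0+M1)/6=42365/9354
seg 1: a=4, c=M1/2=-4813/3118, d=(M2−M1)/(6·3)=10238/42093, b=Δ1−h1·(2M1+M2)/6=13487/9354
seg 2: a=1, c=M2/2=6037/9354, d=(M3−M2)/(6·3)=-1637/42093, b=Δ2−h2·(2M2+M3)/6=-11719/9354
seg 3: a=2, c=M3/2=921/3118, d=(M4−M3)/(6·1)=-4045/4677, b=Δ3−h3·(2M3+M4)/6=14681/9354
seg 4: a=3, c=M4/2=-7169/3118, d=(M5−M4)/(6·2)=7169/18708, b=Δ4−h4·(2M4+M5)/6=-4063/9354
t_q=19/2 → seg 4, τ=1/2; S=3+-4063/9354·τ+-7169/3118·τ²+7169/18708·τ³=112543/49888

  seg 0: a=-3 b=42365/9354 c=0 d=-4813/18708
  seg 1: a=4 b=13487/9354 c=-4813/3118 d=10238/42093
  seg 2: a=1 b=-11719/9354 c=6037/9354 d=-1637/42093
  seg 3: a=2 b=14681/9354 c=921/3118 d=-4045/4677
  seg 4: a=3 b=-4063/9354 c=-7169/3118 d=7169/18708
S(19/2) = 112543/49888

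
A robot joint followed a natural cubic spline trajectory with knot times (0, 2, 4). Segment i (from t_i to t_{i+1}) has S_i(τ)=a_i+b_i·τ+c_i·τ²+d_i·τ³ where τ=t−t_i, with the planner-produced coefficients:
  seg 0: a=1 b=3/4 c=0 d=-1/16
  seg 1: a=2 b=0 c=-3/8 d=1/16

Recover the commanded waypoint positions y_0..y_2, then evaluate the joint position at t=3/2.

y_0 = S_0(0) = a_0 = 1
y_1 = S_1(0) = a_1 = 2
y_2 = S_1(2) = 1
t_q=3/2 is in segment 0 (τ=3/2); S_0(τ)=245/128

y_0=1 y_1=2 y_2=1
S(3/2) = 245/128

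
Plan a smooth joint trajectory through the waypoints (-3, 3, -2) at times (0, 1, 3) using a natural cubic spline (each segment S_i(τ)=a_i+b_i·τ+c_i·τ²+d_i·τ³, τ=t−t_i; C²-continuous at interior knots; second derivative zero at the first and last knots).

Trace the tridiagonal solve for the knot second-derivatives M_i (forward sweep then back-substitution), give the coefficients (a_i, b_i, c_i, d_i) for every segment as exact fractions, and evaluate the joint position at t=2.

Δ: Δ0=6, Δ1=-5/2
row 1: diag=6, rhs=-51; c'=1/3, d'=-17/2
back: M1=-17/2
M: M0=0, M1=-17/2, M2=0
seg 0: a=-3, c=M0/2=0, d=(M1−M0)/(6·1)=-17/12, b=Δ0−h0·(2M0+M1)/6=89/12
seg 1: a=3, c=M1/2=-17/4, d=(M2−M1)/(6·2)=17/24, b=Δ1−h1·(2M1+M2)/6=19/6
t_q=2 → seg 1, τ=1; S=3+19/6·τ+-17/4·τ²+17/24·τ³=21/8

  seg 0: a=-3 b=89/12 c=0 d=-17/12
  seg 1: a=3 b=19/6 c=-17/4 d=17/24
S(2) = 21/8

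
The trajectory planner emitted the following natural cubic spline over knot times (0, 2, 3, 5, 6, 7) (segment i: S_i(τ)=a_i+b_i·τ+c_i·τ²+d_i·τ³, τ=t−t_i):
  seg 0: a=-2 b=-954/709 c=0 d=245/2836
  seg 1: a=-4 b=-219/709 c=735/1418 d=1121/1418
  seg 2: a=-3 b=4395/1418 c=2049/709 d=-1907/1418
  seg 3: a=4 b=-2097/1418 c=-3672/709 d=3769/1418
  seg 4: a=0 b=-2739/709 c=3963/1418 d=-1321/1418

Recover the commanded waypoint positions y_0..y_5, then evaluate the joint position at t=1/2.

y_0=-2 y_1=-4 y_2=-3 y_3=4 y_4=0 y_5=-2
S(1/2) = -60395/22688

y_0 = S_0(0) = a_0 = -2
y_1 = S_1(0) = a_1 = -4
y_2 = S_2(0) = a_2 = -3
y_3 = S_3(0) = a_3 = 4
y_4 = S_4(0) = a_4 = 0
y_5 = S_4(1) = -2
t_q=1/2 is in segment 0 (τ=1/2); S_0(τ)=-60395/22688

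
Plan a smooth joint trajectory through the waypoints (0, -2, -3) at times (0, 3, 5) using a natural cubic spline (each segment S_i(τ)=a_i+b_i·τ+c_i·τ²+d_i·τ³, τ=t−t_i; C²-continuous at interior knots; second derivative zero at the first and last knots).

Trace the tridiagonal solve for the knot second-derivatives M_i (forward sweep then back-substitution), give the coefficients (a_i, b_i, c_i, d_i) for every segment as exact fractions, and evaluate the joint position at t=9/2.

  seg 0: a=0 b=-43/60 c=0 d=1/180
  seg 1: a=-2 b=-17/30 c=1/20 d=-1/120
S(9/2) = -177/64

Δ: Δ0=-2/3, Δ1=-1/2
row 1: diag=10, rhs=1; c'=1/5, d'=1/10
back: M1=1/10
M: M0=0, M1=1/10, M2=0
seg 0: a=0, c=M0/2=0, d=(M1−M0)/(6·3)=1/180, b=Δ0−h0·(2M0+M1)/6=-43/60
seg 1: a=-2, c=M1/2=1/20, d=(M2−M1)/(6·2)=-1/120, b=Δ1−h1·(2M1+M2)/6=-17/30
t_q=9/2 → seg 1, τ=3/2; S=-2+-17/30·τ+1/20·τ²+-1/120·τ³=-177/64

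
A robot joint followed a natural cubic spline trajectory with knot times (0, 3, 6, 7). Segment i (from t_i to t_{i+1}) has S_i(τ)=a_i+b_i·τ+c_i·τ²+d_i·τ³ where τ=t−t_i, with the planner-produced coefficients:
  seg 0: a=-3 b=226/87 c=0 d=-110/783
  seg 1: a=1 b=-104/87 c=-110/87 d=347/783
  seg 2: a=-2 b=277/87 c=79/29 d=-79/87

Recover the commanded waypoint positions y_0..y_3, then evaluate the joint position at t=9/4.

y_0=-3 y_1=1 y_2=-2 y_3=3
S(9/4) = 1155/928

y_0 = S_0(0) = a_0 = -3
y_1 = S_1(0) = a_1 = 1
y_2 = S_2(0) = a_2 = -2
y_3 = S_2(1) = 3
t_q=9/4 is in segment 0 (τ=9/4); S_0(τ)=1155/928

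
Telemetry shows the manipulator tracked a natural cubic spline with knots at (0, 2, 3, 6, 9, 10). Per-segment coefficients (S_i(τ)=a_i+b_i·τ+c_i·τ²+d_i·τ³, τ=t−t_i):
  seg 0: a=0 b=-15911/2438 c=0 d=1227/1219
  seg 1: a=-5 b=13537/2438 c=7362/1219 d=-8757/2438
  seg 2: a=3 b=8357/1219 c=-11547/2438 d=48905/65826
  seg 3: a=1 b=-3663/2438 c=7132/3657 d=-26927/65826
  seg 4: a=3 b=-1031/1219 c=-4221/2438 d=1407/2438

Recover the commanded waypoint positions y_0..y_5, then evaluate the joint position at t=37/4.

y_0=0 y_1=-5 y_2=3 y_3=1 y_4=3 y_5=1
S(37/4) = 419627/156032

y_0 = S_0(0) = a_0 = 0
y_1 = S_1(0) = a_1 = -5
y_2 = S_2(0) = a_2 = 3
y_3 = S_3(0) = a_3 = 1
y_4 = S_4(0) = a_4 = 3
y_5 = S_4(1) = 1
t_q=37/4 is in segment 4 (τ=1/4); S_4(τ)=419627/156032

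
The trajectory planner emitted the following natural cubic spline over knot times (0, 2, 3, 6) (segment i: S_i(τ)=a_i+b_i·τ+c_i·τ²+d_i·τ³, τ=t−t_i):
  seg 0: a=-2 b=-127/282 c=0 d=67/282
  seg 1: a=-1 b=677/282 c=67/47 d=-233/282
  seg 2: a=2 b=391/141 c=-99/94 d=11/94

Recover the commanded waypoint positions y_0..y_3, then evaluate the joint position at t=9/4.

y_0 = S_0(0) = a_0 = -2
y_1 = S_1(0) = a_1 = -1
y_2 = S_2(0) = a_2 = 2
y_3 = S_2(3) = 4
t_q=9/4 is in segment 1 (τ=1/4); S_1(τ)=-1947/6016

y_0=-2 y_1=-1 y_2=2 y_3=4
S(9/4) = -1947/6016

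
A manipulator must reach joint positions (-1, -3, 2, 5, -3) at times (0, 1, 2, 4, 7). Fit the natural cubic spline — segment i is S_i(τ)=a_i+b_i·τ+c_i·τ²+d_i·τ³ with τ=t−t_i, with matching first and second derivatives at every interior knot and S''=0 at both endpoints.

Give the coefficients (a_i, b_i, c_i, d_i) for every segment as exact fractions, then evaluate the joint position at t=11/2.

Δ: Δ0=-2, Δ1=5, Δ2=3/2, Δ3=-8/3
row 1: diag=4, rhs=42; c'=1/4, d'=21/2
row 2: denom=6−1·1/4=23/4; d'=(-21−1·21/2)/(23/4)=-126/23
row 3: denom=10−2·8/23=214/23; d'=(-25−2·-126/23)/(214/23)=-323/214
back: M3=-323/214
back: M2=-126/23−8/23·-323/214=-530/107
back: M1=21/2−1/4·-530/107=1256/107
M: M0=0, M1=1256/107, M2=-530/107, M3=-323/214, M4=0
seg 0: a=-1, c=M0/2=0, d=(M1−M0)/(6·1)=628/321, b=Δ0−h0·(2M0+M1)/6=-1270/321
seg 1: a=-3, c=M1/2=628/107, d=(M2−M1)/(6·1)=-893/321, b=Δ1−h1·(2M1+M2)/6=614/321
seg 2: a=2, c=M2/2=-265/107, d=(M3−M2)/(6·2)=737/2568, b=Δ2−h2·(2M2+M3)/6=1703/321
seg 3: a=5, c=M3/2=-323/428, d=(M4−M3)/(6·3)=323/3852, b=Δ3−h3·(2M3+M4)/6=-743/642
t_q=11/2 → seg 3, τ=3/2; S=5+-743/642·τ+-323/428·τ²+323/3852·τ³=6331/3424

  seg 0: a=-1 b=-1270/321 c=0 d=628/321
  seg 1: a=-3 b=614/321 c=628/107 d=-893/321
  seg 2: a=2 b=1703/321 c=-265/107 d=737/2568
  seg 3: a=5 b=-743/642 c=-323/428 d=323/3852
S(11/2) = 6331/3424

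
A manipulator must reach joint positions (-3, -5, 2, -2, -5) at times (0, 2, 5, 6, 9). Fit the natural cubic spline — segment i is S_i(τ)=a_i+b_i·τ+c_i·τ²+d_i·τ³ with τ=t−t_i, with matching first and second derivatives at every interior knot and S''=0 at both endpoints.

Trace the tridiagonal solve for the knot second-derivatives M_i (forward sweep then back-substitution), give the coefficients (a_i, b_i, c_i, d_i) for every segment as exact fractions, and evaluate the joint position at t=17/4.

  seg 0: a=-3 b=-650/279 c=0 d=371/1116
  seg 1: a=-5 b=463/279 c=371/186 d=-2963/5022
  seg 2: a=2 b=-1285/558 c=-925/279 d=301/186
  seg 3: a=-2 b=-1138/279 c=859/558 d=-859/5022
S(17/4) = 8377/3968

Δ: Δ0=-1, Δ1=7/3, Δ2=-4, Δ3=-1
row 1: diag=10, rhs=20; c'=3/10, d'=2
row 2: denom=8−3·3/10=71/10; d'=(-38−3·2)/(71/10)=-440/71
row 3: denom=8−1·10/71=558/71; d'=(18−1·-440/71)/(558/71)=859/279
back: M3=859/279
back: M2=-440/71−10/71·859/279=-1850/279
back: M1=2−3/10·-1850/279=371/93
M: M0=0, M1=371/93, M2=-1850/279, M3=859/279, M4=0
seg 0: a=-3, c=M0/2=0, d=(M1−M0)/(6·2)=371/1116, b=Δ0−h0·(2M0+M1)/6=-650/279
seg 1: a=-5, c=M1/2=371/186, d=(M2−M1)/(6·3)=-2963/5022, b=Δ1−h1·(2M1+M2)/6=463/279
seg 2: a=2, c=M2/2=-925/279, d=(M3−M2)/(6·1)=301/186, b=Δ2−h2·(2M2+M3)/6=-1285/558
seg 3: a=-2, c=M3/2=859/558, d=(M4−M3)/(6·3)=-859/5022, b=Δ3−h3·(2M3+M4)/6=-1138/279
t_q=17/4 → seg 1, τ=9/4; S=-5+463/279·τ+371/186·τ²+-2963/5022·τ³=8377/3968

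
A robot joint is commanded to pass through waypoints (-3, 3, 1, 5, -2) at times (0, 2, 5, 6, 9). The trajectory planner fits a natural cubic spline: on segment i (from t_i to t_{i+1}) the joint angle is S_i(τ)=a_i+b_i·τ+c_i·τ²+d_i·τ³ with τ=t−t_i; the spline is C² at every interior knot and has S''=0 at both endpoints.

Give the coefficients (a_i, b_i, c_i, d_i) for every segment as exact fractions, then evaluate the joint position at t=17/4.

Δ: Δ0=3, Δ1=-2/3, Δ2=4, Δ3=-7/3
row 1: diag=10, rhs=-22; c'=3/10, d'=-11/5
row 2: denom=8−3·3/10=71/10; d'=(28−3·-11/5)/(71/10)=346/71
row 3: denom=8−1·10/71=558/71; d'=(-38−1·346/71)/(558/71)=-1522/279
back: M3=-1522/279
back: M2=346/71−10/71·-1522/279=1574/279
back: M1=-11/5−3/10·1574/279=-362/93
M: M0=0, M1=-362/93, M2=1574/279, M3=-1522/279, M4=0
seg 0: a=-3, c=M0/2=0, d=(M1−M0)/(6·2)=-181/558, b=Δ0−h0·(2M0+M1)/6=1199/279
seg 1: a=3, c=M1/2=-181/93, d=(M2−M1)/(6·3)=1330/2511, b=Δ1−h1·(2M1+M2)/6=113/279
seg 2: a=1, c=M2/2=787/279, d=(M3−M2)/(6·1)=-172/93, b=Δ2−h2·(2M2+M3)/6=845/279
seg 3: a=5, c=M3/2=-761/279, d=(M4−M3)/(6·3)=761/2511, b=Δ3−h3·(2M3+M4)/6=871/279
t_q=17/4 → seg 1, τ=9/4; S=3+113/279·τ+-181/93·τ²+1330/2511·τ³=91/992

  seg 0: a=-3 b=1199/279 c=0 d=-181/558
  seg 1: a=3 b=113/279 c=-181/93 d=1330/2511
  seg 2: a=1 b=845/279 c=787/279 d=-172/93
  seg 3: a=5 b=871/279 c=-761/279 d=761/2511
S(17/4) = 91/992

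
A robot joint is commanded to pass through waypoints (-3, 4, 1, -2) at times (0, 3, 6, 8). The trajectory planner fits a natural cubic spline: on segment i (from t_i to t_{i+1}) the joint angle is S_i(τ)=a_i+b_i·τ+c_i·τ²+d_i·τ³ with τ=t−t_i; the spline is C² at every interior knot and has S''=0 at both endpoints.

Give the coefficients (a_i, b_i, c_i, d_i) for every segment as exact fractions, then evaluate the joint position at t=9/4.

Δ: Δ0=7/3, Δ1=-1, Δ2=-3/2
row 1: diag=12, rhs=-20; c'=1/4, d'=-5/3
row 2: denom=10−3·1/4=37/4; d'=(-3−3·-5/3)/(37/4)=8/37
back: M2=8/37
back: M1=-5/3−1/4·8/37=-191/111
M: M0=0, M1=-191/111, M2=8/37, M3=0
seg 0: a=-3, c=M0/2=0, d=(M1−M0)/(6·3)=-191/1998, b=Δ0−h0·(2M0+M1)/6=709/222
seg 1: a=4, c=M1/2=-191/222, d=(M2−M1)/(6·3)=215/1998, b=Δ1−h1·(2M1+M2)/6=68/111
seg 2: a=1, c=M2/2=4/37, d=(M3−M2)/(6·2)=-2/111, b=Δ2−h2·(2M2+M3)/6=-365/222
t_q=9/4 → seg 0, τ=9/4; S=-3+709/222·τ+0·τ²+-191/1998·τ³=14667/4736

  seg 0: a=-3 b=709/222 c=0 d=-191/1998
  seg 1: a=4 b=68/111 c=-191/222 d=215/1998
  seg 2: a=1 b=-365/222 c=4/37 d=-2/111
S(9/4) = 14667/4736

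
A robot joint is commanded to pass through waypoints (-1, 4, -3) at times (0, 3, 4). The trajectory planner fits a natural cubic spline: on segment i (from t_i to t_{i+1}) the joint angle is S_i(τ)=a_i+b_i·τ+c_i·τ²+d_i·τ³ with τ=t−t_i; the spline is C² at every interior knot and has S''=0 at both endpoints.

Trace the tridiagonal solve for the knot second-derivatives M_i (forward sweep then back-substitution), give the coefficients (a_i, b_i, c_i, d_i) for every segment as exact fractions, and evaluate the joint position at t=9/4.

Δ: Δ0=5/3, Δ1=-7
row 1: diag=8, rhs=-52; c'=1/8, d'=-13/2
back: M1=-13/2
M: M0=0, M1=-13/2, M2=0
seg 0: a=-1, c=M0/2=0, d=(M1−M0)/(6·3)=-13/36, b=Δ0−h0·(2M0+M1)/6=59/12
seg 1: a=4, c=M1/2=-13/4, d=(M2−M1)/(6·1)=13/12, b=Δ1−h1·(2M1+M2)/6=-29/6
t_q=9/4 → seg 0, τ=9/4; S=-1+59/12·τ+0·τ²+-13/36·τ³=1523/256

  seg 0: a=-1 b=59/12 c=0 d=-13/36
  seg 1: a=4 b=-29/6 c=-13/4 d=13/12
S(9/4) = 1523/256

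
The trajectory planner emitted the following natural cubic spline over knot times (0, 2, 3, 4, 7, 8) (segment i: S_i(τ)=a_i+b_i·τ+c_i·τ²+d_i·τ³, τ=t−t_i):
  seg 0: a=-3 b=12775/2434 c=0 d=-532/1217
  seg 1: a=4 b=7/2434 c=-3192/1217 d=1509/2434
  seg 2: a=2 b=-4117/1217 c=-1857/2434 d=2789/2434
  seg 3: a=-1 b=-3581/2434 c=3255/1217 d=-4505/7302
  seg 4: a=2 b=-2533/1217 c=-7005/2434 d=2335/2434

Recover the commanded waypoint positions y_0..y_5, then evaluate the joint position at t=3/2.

y_0=-3 y_1=4 y_2=2 y_3=-1 y_4=2 y_5=-2
S(3/2) = 16539/4868

y_0 = S_0(0) = a_0 = -3
y_1 = S_1(0) = a_1 = 4
y_2 = S_2(0) = a_2 = 2
y_3 = S_3(0) = a_3 = -1
y_4 = S_4(0) = a_4 = 2
y_5 = S_4(1) = -2
t_q=3/2 is in segment 0 (τ=3/2); S_0(τ)=16539/4868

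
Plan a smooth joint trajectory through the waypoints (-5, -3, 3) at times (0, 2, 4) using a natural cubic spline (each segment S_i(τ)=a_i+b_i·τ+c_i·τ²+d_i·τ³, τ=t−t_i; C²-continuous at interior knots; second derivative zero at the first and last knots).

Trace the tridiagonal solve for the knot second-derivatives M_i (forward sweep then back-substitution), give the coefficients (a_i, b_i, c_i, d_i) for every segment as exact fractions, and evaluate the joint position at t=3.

Δ: Δ0=1, Δ1=3
row 1: diag=8, rhs=12; c'=1/4, d'=3/2
back: M1=3/2
M: M0=0, M1=3/2, M2=0
seg 0: a=-5, c=M0/2=0, d=(M1−M0)/(6·2)=1/8, b=Δ0−h0·(2M0+M1)/6=1/2
seg 1: a=-3, c=M1/2=3/4, d=(M2−M1)/(6·2)=-1/8, b=Δ1−h1·(2M1+M2)/6=2
t_q=3 → seg 1, τ=1; S=-3+2·τ+3/4·τ²+-1/8·τ³=-3/8

  seg 0: a=-5 b=1/2 c=0 d=1/8
  seg 1: a=-3 b=2 c=3/4 d=-1/8
S(3) = -3/8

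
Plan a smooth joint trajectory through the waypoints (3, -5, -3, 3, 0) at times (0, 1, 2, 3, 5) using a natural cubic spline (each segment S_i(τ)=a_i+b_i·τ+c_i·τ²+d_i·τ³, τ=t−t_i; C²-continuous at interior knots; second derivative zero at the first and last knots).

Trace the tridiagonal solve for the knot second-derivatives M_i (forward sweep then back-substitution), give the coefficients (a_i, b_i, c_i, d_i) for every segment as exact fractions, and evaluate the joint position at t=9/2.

  seg 0: a=3 b=-1773/172 c=0 d=397/172
  seg 1: a=-5 b=-291/86 c=1191/172 d=-265/172
  seg 2: a=-3 b=1005/172 c=99/43 d=-369/172
  seg 3: a=3 b=345/86 c=-711/172 d=237/344
S(9/2) = 5619/2752

Δ: Δ0=-8, Δ1=2, Δ2=6, Δ3=-3/2
row 1: diag=4, rhs=60; c'=1/4, d'=15
row 2: denom=4−1·1/4=15/4; d'=(24−1·15)/(15/4)=12/5
row 3: denom=6−1·4/15=86/15; d'=(-45−1·12/5)/(86/15)=-711/86
back: M3=-711/86
back: M2=12/5−4/15·-711/86=198/43
back: M1=15−1/4·198/43=1191/86
M: M0=0, M1=1191/86, M2=198/43, M3=-711/86, M4=0
seg 0: a=3, c=M0/2=0, d=(M1−M0)/(6·1)=397/172, b=Δ0−h0·(2M0+M1)/6=-1773/172
seg 1: a=-5, c=M1/2=1191/172, d=(M2−M1)/(6·1)=-265/172, b=Δ1−h1·(2M1+M2)/6=-291/86
seg 2: a=-3, c=M2/2=99/43, d=(M3−M2)/(6·1)=-369/172, b=Δ2−h2·(2M2+M3)/6=1005/172
seg 3: a=3, c=M3/2=-711/172, d=(M4−M3)/(6·2)=237/344, b=Δ3−h3·(2M3+M4)/6=345/86
t_q=9/2 → seg 3, τ=3/2; S=3+345/86·τ+-711/172·τ²+237/344·τ³=5619/2752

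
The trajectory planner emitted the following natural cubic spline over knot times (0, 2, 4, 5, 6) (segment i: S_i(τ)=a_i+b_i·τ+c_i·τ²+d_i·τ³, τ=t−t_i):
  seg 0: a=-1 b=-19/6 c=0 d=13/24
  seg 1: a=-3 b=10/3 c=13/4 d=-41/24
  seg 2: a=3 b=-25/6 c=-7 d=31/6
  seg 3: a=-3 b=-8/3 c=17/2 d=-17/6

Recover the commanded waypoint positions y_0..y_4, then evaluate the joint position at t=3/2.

y_0=-1 y_1=-3 y_2=3 y_3=-3 y_4=0
S(3/2) = -251/64

y_0 = S_0(0) = a_0 = -1
y_1 = S_1(0) = a_1 = -3
y_2 = S_2(0) = a_2 = 3
y_3 = S_3(0) = a_3 = -3
y_4 = S_3(1) = 0
t_q=3/2 is in segment 0 (τ=3/2); S_0(τ)=-251/64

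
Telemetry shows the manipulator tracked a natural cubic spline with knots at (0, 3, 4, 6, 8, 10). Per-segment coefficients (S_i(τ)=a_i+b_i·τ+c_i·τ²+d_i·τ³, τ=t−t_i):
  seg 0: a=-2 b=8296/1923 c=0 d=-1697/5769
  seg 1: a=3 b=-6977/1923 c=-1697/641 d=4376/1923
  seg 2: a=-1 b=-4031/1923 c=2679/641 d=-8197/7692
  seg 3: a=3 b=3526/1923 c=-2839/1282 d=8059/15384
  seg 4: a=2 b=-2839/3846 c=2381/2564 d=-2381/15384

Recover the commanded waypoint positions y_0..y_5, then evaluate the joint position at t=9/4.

y_0 = S_0(0) = a_0 = -2
y_1 = S_1(0) = a_1 = 3
y_2 = S_2(0) = a_2 = -1
y_3 = S_3(0) = a_3 = 3
y_4 = S_4(0) = a_4 = 2
y_5 = S_4(2) = 3
t_q=9/4 is in segment 0 (τ=9/4); S_0(τ)=178703/41024

y_0=-2 y_1=3 y_2=-1 y_3=3 y_4=2 y_5=3
S(9/4) = 178703/41024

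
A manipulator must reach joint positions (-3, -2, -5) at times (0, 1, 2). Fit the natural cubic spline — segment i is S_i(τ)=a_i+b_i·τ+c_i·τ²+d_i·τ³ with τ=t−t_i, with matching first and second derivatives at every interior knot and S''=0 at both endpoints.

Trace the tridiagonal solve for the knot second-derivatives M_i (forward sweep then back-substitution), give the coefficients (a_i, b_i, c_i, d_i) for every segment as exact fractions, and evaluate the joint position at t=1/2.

Δ: Δ0=1, Δ1=-3
row 1: diag=4, rhs=-24; c'=1/4, d'=-6
back: M1=-6
M: M0=0, M1=-6, M2=0
seg 0: a=-3, c=M0/2=0, d=(M1−M0)/(6·1)=-1, b=Δ0−h0·(2M0+M1)/6=2
seg 1: a=-2, c=M1/2=-3, d=(M2−M1)/(6·1)=1, b=Δ1−h1·(2M1+M2)/6=-1
t_q=1/2 → seg 0, τ=1/2; S=-3+2·τ+0·τ²+-1·τ³=-17/8

  seg 0: a=-3 b=2 c=0 d=-1
  seg 1: a=-2 b=-1 c=-3 d=1
S(1/2) = -17/8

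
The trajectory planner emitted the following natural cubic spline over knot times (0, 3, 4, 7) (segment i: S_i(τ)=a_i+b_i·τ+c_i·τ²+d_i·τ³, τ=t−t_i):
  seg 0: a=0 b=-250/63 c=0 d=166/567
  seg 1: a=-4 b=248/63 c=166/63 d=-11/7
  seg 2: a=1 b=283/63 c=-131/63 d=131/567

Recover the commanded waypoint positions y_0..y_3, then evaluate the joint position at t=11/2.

y_0=0 y_1=-4 y_2=1 y_3=2
S(11/2) = 215/56

y_0 = S_0(0) = a_0 = 0
y_1 = S_1(0) = a_1 = -4
y_2 = S_2(0) = a_2 = 1
y_3 = S_2(3) = 2
t_q=11/2 is in segment 2 (τ=3/2); S_2(τ)=215/56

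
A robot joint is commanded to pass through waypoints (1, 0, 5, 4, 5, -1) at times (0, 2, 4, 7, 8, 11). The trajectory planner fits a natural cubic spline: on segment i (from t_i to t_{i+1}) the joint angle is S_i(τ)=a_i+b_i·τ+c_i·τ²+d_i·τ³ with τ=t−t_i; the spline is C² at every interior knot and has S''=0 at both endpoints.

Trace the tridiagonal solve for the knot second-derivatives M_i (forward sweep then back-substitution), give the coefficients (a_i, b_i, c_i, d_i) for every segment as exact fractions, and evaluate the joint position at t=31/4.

  seg 0: a=1 b=-1583/1053 c=0 d=2113/8424
  seg 1: a=0 b=3173/2106 c=2113/1404 d=-4247/8424
  seg 2: a=5 b=1555/1053 c=-1067/702 d=5791/18954
  seg 3: a=4 b=1277/2106 c=1295/1053 d=-587/702
  seg 4: a=5 b=587/1053 c=-2693/2106 d=2693/18954
S(31/4) = 215375/44928

Δ: Δ0=-1/2, Δ1=5/2, Δ2=-1/3, Δ3=1, Δ4=-2
row 1: diag=8, rhs=18; c'=1/4, d'=9/4
row 2: denom=10−2·1/4=19/2; d'=(-17−2·9/4)/(19/2)=-43/19
row 3: denom=8−3·6/19=134/19; d'=(8−3·-43/19)/(134/19)=281/134
row 4: denom=8−1·19/134=1053/134; d'=(-18−1·281/134)/(1053/134)=-2693/1053
back: M4=-2693/1053
back: M3=281/134−19/134·-2693/1053=2590/1053
back: M2=-43/19−6/19·2590/1053=-1067/351
back: M1=9/4−1/4·-1067/351=2113/702
M: M0=0, M1=2113/702, M2=-1067/351, M3=2590/1053, M4=-2693/1053, M5=0
seg 0: a=1, c=M0/2=0, d=(M1−M0)/(6·2)=2113/8424, b=Δ0−h0·(2M0+M1)/6=-1583/1053
seg 1: a=0, c=M1/2=2113/1404, d=(M2−M1)/(6·2)=-4247/8424, b=Δ1−h1·(2M1+M2)/6=3173/2106
seg 2: a=5, c=M2/2=-1067/702, d=(M3−M2)/(6·3)=5791/18954, b=Δ2−h2·(2M2+M3)/6=1555/1053
seg 3: a=4, c=M3/2=1295/1053, d=(M4−M3)/(6·1)=-587/702, b=Δ3−h3·(2M3+M4)/6=1277/2106
seg 4: a=5, c=M4/2=-2693/2106, d=(M5−M4)/(6·3)=2693/18954, b=Δ4−h4·(2M4+M5)/6=587/1053
t_q=31/4 → seg 3, τ=3/4; S=4+1277/2106·τ+1295/1053·τ²+-587/702·τ³=215375/44928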